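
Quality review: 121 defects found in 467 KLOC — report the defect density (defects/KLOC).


Defect density = defects / KLOC
Defect density = 121 / 467
Defect density = 0.259 defects/KLOC

0.259 defects/KLOC


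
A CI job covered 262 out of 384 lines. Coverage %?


Coverage = covered / total * 100
Coverage = 262 / 384 * 100
Coverage = 68.23%

68.23%


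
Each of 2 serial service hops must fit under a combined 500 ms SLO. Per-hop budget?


Formula: per_stage = total_budget / stages
per_stage = 500 / 2
per_stage = 250.0 ms

250.0 ms


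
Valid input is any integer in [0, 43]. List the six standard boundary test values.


Range: [0, 43]
Boundaries: just below min, min, min+1, max-1, max, just above max
Values: [-1, 0, 1, 42, 43, 44]

[-1, 0, 1, 42, 43, 44]


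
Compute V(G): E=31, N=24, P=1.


Formula: V(G) = E - N + 2P
V(G) = 31 - 24 + 2*1
V(G) = 7 + 2
V(G) = 9

9


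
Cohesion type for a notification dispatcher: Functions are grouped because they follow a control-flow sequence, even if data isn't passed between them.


Reasoning: Grouped by order of execution within a routine, not by data flow
Type: Procedural cohesion

Procedural cohesion


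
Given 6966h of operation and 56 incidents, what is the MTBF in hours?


Formula: MTBF = Total operating time / Number of failures
MTBF = 6966 / 56
MTBF = 124.39 hours

124.39 hours


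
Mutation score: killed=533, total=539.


Mutation score = killed / total * 100
Mutation score = 533 / 539 * 100
Mutation score = 98.89%

98.89%


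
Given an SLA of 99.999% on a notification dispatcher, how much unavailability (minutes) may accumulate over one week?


Formula: allowed downtime = period * (100 - SLA) / 100
Period (week) = 10080 minutes
Unavailability fraction = (100 - 99.999) / 100
Allowed downtime = 10080 * (100 - 99.999) / 100
Allowed downtime = 0.1008 minutes

0.1008 minutes


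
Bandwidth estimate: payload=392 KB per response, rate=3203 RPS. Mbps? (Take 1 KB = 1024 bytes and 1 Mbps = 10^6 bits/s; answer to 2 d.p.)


Formula: Mbps = payload_bytes * RPS * 8 / 1e6
Payload per request = 392 KB = 392 * 1024 = 401408 bytes
Total bytes/sec = 401408 * 3203 = 1285709824
Total bits/sec = 1285709824 * 8 = 10285678592
Mbps = 10285678592 / 1e6 = 10285.68

10285.68 Mbps


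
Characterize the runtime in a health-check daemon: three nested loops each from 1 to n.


Reasoning: three levels of nesting over n
Complexity: O(n^3)

O(n^3)


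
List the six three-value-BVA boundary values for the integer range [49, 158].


Range: [49, 158]
Boundaries: just below min, min, min+1, max-1, max, just above max
Values: [48, 49, 50, 157, 158, 159]

[48, 49, 50, 157, 158, 159]


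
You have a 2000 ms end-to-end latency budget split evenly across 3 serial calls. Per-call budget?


Formula: per_stage = total_budget / stages
per_stage = 2000 / 3
per_stage = 666.67 ms

666.67 ms


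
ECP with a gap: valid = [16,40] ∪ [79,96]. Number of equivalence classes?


Valid ranges: [16,40] and [79,96]
Class 1: x < 16 — invalid
Class 2: 16 ≤ x ≤ 40 — valid
Class 3: 40 < x < 79 — invalid (gap between ranges)
Class 4: 79 ≤ x ≤ 96 — valid
Class 5: x > 96 — invalid
Total equivalence classes: 5

5 equivalence classes


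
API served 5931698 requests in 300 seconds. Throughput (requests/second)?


Formula: throughput = requests / seconds
throughput = 5931698 / 300
throughput = 19772.33 requests/second

19772.33 requests/second


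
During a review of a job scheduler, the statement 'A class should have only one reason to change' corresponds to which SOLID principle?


This describes the Single Responsibility Principle (SRP)

Single Responsibility Principle (SRP)


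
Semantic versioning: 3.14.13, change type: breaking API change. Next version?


Current: 3.14.13
Change category: 'breaking API change' → major bump
SemVer rule: major bump → increment MAJOR, reset MINOR and PATCH to 0
New: 4.0.0

4.0.0


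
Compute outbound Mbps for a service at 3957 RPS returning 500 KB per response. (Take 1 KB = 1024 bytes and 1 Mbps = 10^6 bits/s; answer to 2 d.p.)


Formula: Mbps = payload_bytes * RPS * 8 / 1e6
Payload per request = 500 KB = 500 * 1024 = 512000 bytes
Total bytes/sec = 512000 * 3957 = 2025984000
Total bits/sec = 2025984000 * 8 = 16207872000
Mbps = 16207872000 / 1e6 = 16207.87

16207.87 Mbps


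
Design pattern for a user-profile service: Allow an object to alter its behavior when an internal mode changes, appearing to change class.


This matches the State pattern

State


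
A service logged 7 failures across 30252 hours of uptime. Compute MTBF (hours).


Formula: MTBF = Total operating time / Number of failures
MTBF = 30252 / 7
MTBF = 4321.71 hours

4321.71 hours


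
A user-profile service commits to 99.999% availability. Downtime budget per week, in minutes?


Formula: allowed downtime = period * (100 - SLA) / 100
Period (week) = 10080 minutes
Unavailability fraction = (100 - 99.999) / 100
Allowed downtime = 10080 * (100 - 99.999) / 100
Allowed downtime = 0.1008 minutes

0.1008 minutes


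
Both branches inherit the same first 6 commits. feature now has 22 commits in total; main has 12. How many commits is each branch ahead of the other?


Common ancestor: commit #6
feature commits after divergence: 22 - 6 = 16
main commits after divergence: 12 - 6 = 6
feature is 16 commits ahead of main
main is 6 commits ahead of feature

feature ahead: 16, main ahead: 6


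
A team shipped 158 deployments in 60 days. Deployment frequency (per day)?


Formula: deployments per day = releases / days
= 158 / 60
= 2.633 deploys/day
(equivalently, 18.43 deploys/week)

2.633 deploys/day


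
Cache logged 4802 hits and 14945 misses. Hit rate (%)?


Formula: hit rate = hits / (hits + misses) * 100
hit rate = 4802 / (4802 + 14945) * 100
hit rate = 4802 / 19747 * 100
hit rate = 24.32%

24.32%


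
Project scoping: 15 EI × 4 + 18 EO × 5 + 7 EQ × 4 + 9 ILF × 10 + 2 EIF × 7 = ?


UFP = EI*4 + EO*5 + EQ*4 + ILF*10 + EIF*7
UFP = 15*4 + 18*5 + 7*4 + 9*10 + 2*7
UFP = 60 + 90 + 28 + 90 + 14
UFP = 282

282


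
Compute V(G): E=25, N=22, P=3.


Formula: V(G) = E - N + 2P
V(G) = 25 - 22 + 2*3
V(G) = 3 + 6
V(G) = 9

9


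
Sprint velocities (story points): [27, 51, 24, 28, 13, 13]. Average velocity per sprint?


Formula: Avg velocity = Total points / Number of sprints
Points: [27, 51, 24, 28, 13, 13]
Sum = 27 + 51 + 24 + 28 + 13 + 13 = 156
Avg velocity = 156 / 6 = 26.0 points/sprint

26.0 points/sprint


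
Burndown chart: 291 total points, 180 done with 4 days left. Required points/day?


Formula: Required rate = Remaining points / Days left
Remaining = 291 - 180 = 111 points
Required rate = 111 / 4 = 27.75 points/day

27.75 points/day


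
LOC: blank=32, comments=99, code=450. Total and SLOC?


Total LOC = blank + comment + code
Total LOC = 32 + 99 + 450 = 581
SLOC (source only) = code = 450

Total LOC: 581, SLOC: 450


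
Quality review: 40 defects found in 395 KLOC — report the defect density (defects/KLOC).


Defect density = defects / KLOC
Defect density = 40 / 395
Defect density = 0.101 defects/KLOC

0.101 defects/KLOC


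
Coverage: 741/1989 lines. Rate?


Coverage = covered / total * 100
Coverage = 741 / 1989 * 100
Coverage = 37.25%

37.25%


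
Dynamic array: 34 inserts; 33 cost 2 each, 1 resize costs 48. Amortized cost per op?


Formula: Amortized cost = Total cost / Operations
Total cost = (33 * 2) + (1 * 48)
Total cost = 66 + 48 = 114
Amortized = 114 / 34 = 3.3529

3.3529


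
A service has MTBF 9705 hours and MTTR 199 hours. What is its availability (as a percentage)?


Availability = MTBF / (MTBF + MTTR)
Availability = 9705 / (9705 + 199)
Availability = 9705 / 9904
Availability = 97.9907%

97.9907%


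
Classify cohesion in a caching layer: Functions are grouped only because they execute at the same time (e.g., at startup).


Reasoning: Related by timing only
Type: Temporal cohesion

Temporal cohesion


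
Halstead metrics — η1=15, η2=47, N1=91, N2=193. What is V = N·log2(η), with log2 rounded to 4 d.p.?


Formula: V = N * log2(η), where N = N1 + N2 and η = η1 + η2
η = 15 + 47 = 62
N = 91 + 193 = 284
log2(62) ≈ 5.9542
V = 284 * 5.9542 = 1690.99

1690.99


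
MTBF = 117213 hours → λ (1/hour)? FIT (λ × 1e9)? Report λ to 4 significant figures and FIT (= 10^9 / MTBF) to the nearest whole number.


Formula: λ = 1 / MTBF; FIT = λ × 1e9 = 1e9 / MTBF
λ = 1 / 117213 ≈ 8.531e-06 failures/hour
FIT = 1e9 / 117213 ≈ 8531 failures per 1e9 hours (nearest whole number)

λ = 8.531e-06 /h, FIT = 8531


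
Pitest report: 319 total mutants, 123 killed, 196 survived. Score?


Mutation score = killed / total * 100
Mutation score = 123 / 319 * 100
Mutation score = 38.56%

38.56%


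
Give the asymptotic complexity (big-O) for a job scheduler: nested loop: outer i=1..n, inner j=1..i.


Reasoning: triangle: n(n+1)/2 ~ n^2/2
Complexity: O(n^2)

O(n^2)


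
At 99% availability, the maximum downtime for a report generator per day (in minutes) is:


Formula: allowed downtime = period * (100 - SLA) / 100
Period (day) = 1440 minutes
Unavailability fraction = (100 - 99.0) / 100
Allowed downtime = 1440 * (100 - 99.0) / 100
Allowed downtime = 14.4 minutes

14.4 minutes


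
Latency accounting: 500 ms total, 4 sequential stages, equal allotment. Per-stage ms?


Formula: per_stage = total_budget / stages
per_stage = 500 / 4
per_stage = 125.0 ms

125.0 ms


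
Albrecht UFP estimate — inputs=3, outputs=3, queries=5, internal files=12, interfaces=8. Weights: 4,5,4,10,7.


UFP = EI*4 + EO*5 + EQ*4 + ILF*10 + EIF*7
UFP = 3*4 + 3*5 + 5*4 + 12*10 + 8*7
UFP = 12 + 15 + 20 + 120 + 56
UFP = 223

223


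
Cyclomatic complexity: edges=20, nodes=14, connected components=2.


Formula: V(G) = E - N + 2P
V(G) = 20 - 14 + 2*2
V(G) = 6 + 4
V(G) = 10

10


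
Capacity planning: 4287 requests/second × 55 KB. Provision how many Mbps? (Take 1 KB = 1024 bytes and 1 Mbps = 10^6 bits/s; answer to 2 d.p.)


Formula: Mbps = payload_bytes * RPS * 8 / 1e6
Payload per request = 55 KB = 55 * 1024 = 56320 bytes
Total bytes/sec = 56320 * 4287 = 241443840
Total bits/sec = 241443840 * 8 = 1931550720
Mbps = 1931550720 / 1e6 = 1931.55

1931.55 Mbps


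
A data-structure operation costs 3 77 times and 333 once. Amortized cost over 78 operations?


Formula: Amortized cost = Total cost / Operations
Total cost = (77 * 3) + (1 * 333)
Total cost = 231 + 333 = 564
Amortized = 564 / 78 = 7.2308

7.2308


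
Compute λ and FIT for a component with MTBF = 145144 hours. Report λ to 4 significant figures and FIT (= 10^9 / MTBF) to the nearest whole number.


Formula: λ = 1 / MTBF; FIT = λ × 1e9 = 1e9 / MTBF
λ = 1 / 145144 ≈ 6.890e-06 failures/hour
FIT = 1e9 / 145144 ≈ 6890 failures per 1e9 hours (nearest whole number)

λ = 6.890e-06 /h, FIT = 6890


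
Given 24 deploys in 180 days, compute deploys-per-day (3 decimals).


Formula: deployments per day = releases / days
= 24 / 180
= 0.133 deploys/day
(equivalently, 0.93 deploys/week)

0.133 deploys/day


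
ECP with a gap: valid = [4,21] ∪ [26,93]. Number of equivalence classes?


Valid ranges: [4,21] and [26,93]
Class 1: x < 4 — invalid
Class 2: 4 ≤ x ≤ 21 — valid
Class 3: 21 < x < 26 — invalid (gap between ranges)
Class 4: 26 ≤ x ≤ 93 — valid
Class 5: x > 93 — invalid
Total equivalence classes: 5

5 equivalence classes


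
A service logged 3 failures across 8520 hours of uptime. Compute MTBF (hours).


Formula: MTBF = Total operating time / Number of failures
MTBF = 8520 / 3
MTBF = 2840.0 hours

2840.0 hours


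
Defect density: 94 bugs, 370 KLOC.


Defect density = defects / KLOC
Defect density = 94 / 370
Defect density = 0.254 defects/KLOC

0.254 defects/KLOC


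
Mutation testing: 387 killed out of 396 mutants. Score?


Mutation score = killed / total * 100
Mutation score = 387 / 396 * 100
Mutation score = 97.73%

97.73%


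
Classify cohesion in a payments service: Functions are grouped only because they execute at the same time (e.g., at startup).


Reasoning: Related by timing only
Type: Temporal cohesion

Temporal cohesion


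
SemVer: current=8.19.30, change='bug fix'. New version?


Current: 8.19.30
Change category: 'bug fix' → patch bump
SemVer rule: patch bump → increment PATCH (MAJOR and MINOR unchanged)
New: 8.19.31

8.19.31


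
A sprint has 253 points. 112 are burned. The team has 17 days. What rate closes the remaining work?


Formula: Required rate = Remaining points / Days left
Remaining = 253 - 112 = 141 points
Required rate = 141 / 17 = 8.29 points/day

8.29 points/day


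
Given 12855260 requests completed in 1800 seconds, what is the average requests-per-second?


Formula: throughput = requests / seconds
throughput = 12855260 / 1800
throughput = 7141.81 requests/second

7141.81 requests/second


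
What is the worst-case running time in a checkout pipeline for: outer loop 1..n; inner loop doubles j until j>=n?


Reasoning: linear outer times logarithmic inner
Complexity: O(n log n)

O(n log n)


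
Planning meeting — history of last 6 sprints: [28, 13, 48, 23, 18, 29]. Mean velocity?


Formula: Avg velocity = Total points / Number of sprints
Points: [28, 13, 48, 23, 18, 29]
Sum = 28 + 13 + 48 + 23 + 18 + 29 = 159
Avg velocity = 159 / 6 = 26.5 points/sprint

26.5 points/sprint


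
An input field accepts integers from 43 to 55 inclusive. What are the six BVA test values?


Range: [43, 55]
Boundaries: just below min, min, min+1, max-1, max, just above max
Values: [42, 43, 44, 54, 55, 56]

[42, 43, 44, 54, 55, 56]


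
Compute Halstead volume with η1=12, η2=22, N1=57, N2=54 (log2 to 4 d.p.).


Formula: V = N * log2(η), where N = N1 + N2 and η = η1 + η2
η = 12 + 22 = 34
N = 57 + 54 = 111
log2(34) ≈ 5.0875
V = 111 * 5.0875 = 564.71

564.71


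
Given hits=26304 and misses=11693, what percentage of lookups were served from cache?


Formula: hit rate = hits / (hits + misses) * 100
hit rate = 26304 / (26304 + 11693) * 100
hit rate = 26304 / 37997 * 100
hit rate = 69.23%

69.23%


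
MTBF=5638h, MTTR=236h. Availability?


Availability = MTBF / (MTBF + MTTR)
Availability = 5638 / (5638 + 236)
Availability = 5638 / 5874
Availability = 95.9823%

95.9823%


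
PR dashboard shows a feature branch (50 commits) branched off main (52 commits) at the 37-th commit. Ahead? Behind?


Common ancestor: commit #37
feature commits after divergence: 50 - 37 = 13
main commits after divergence: 52 - 37 = 15
feature is 13 commits ahead of main
main is 15 commits ahead of feature

feature ahead: 13, main ahead: 15


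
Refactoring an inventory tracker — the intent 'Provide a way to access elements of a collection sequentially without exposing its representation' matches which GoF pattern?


This matches the Iterator pattern

Iterator


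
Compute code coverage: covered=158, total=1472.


Coverage = covered / total * 100
Coverage = 158 / 1472 * 100
Coverage = 10.73%

10.73%


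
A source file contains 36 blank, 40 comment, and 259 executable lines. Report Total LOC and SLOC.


Total LOC = blank + comment + code
Total LOC = 36 + 40 + 259 = 335
SLOC (source only) = code = 259

Total LOC: 335, SLOC: 259


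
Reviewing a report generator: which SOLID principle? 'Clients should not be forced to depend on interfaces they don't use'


This describes the Interface Segregation Principle (ISP)

Interface Segregation Principle (ISP)


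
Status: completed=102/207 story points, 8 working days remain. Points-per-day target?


Formula: Required rate = Remaining points / Days left
Remaining = 207 - 102 = 105 points
Required rate = 105 / 8 = 13.13 points/day

13.13 points/day


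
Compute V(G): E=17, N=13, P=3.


Formula: V(G) = E - N + 2P
V(G) = 17 - 13 + 2*3
V(G) = 4 + 6
V(G) = 10

10


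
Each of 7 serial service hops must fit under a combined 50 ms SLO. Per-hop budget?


Formula: per_stage = total_budget / stages
per_stage = 50 / 7
per_stage = 7.14 ms

7.14 ms


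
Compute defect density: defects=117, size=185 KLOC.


Defect density = defects / KLOC
Defect density = 117 / 185
Defect density = 0.632 defects/KLOC

0.632 defects/KLOC


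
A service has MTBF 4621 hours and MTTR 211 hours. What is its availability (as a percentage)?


Availability = MTBF / (MTBF + MTTR)
Availability = 4621 / (4621 + 211)
Availability = 4621 / 4832
Availability = 95.6333%

95.6333%


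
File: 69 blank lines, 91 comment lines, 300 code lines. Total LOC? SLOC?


Total LOC = blank + comment + code
Total LOC = 69 + 91 + 300 = 460
SLOC (source only) = code = 300

Total LOC: 460, SLOC: 300


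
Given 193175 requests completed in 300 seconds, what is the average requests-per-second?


Formula: throughput = requests / seconds
throughput = 193175 / 300
throughput = 643.92 requests/second

643.92 requests/second


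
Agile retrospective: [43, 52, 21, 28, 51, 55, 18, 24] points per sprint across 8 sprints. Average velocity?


Formula: Avg velocity = Total points / Number of sprints
Points: [43, 52, 21, 28, 51, 55, 18, 24]
Sum = 43 + 52 + 21 + 28 + 51 + 55 + 18 + 24 = 292
Avg velocity = 292 / 8 = 36.5 points/sprint

36.5 points/sprint


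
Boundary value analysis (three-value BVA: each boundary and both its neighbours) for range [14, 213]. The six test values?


Range: [14, 213]
Boundaries: just below min, min, min+1, max-1, max, just above max
Values: [13, 14, 15, 212, 213, 214]

[13, 14, 15, 212, 213, 214]


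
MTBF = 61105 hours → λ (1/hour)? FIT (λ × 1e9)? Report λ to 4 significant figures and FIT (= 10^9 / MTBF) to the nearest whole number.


Formula: λ = 1 / MTBF; FIT = λ × 1e9 = 1e9 / MTBF
λ = 1 / 61105 ≈ 1.637e-05 failures/hour
FIT = 1e9 / 61105 ≈ 16365 failures per 1e9 hours (nearest whole number)

λ = 1.637e-05 /h, FIT = 16365


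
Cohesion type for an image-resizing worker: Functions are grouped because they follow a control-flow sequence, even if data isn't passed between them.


Reasoning: Grouped by order of execution within a routine, not by data flow
Type: Procedural cohesion

Procedural cohesion


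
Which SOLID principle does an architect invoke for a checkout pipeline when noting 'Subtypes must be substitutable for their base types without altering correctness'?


This describes the Liskov Substitution Principle (LSP)

Liskov Substitution Principle (LSP)


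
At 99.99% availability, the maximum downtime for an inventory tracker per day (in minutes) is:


Formula: allowed downtime = period * (100 - SLA) / 100
Period (day) = 1440 minutes
Unavailability fraction = (100 - 99.99) / 100
Allowed downtime = 1440 * (100 - 99.99) / 100
Allowed downtime = 0.144 minutes

0.144 minutes


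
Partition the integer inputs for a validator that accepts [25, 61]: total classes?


Valid range: [25, 61]
Class 1: x < 25 — invalid
Class 2: 25 ≤ x ≤ 61 — valid
Class 3: x > 61 — invalid
Total equivalence classes: 3

3 equivalence classes


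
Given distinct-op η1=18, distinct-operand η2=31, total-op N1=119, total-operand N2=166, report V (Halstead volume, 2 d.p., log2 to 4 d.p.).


Formula: V = N * log2(η), where N = N1 + N2 and η = η1 + η2
η = 18 + 31 = 49
N = 119 + 166 = 285
log2(49) ≈ 5.6147
V = 285 * 5.6147 = 1600.19

1600.19


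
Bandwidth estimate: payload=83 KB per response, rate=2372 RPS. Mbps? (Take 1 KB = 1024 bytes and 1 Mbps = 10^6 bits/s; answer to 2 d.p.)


Formula: Mbps = payload_bytes * RPS * 8 / 1e6
Payload per request = 83 KB = 83 * 1024 = 84992 bytes
Total bytes/sec = 84992 * 2372 = 201601024
Total bits/sec = 201601024 * 8 = 1612808192
Mbps = 1612808192 / 1e6 = 1612.81

1612.81 Mbps


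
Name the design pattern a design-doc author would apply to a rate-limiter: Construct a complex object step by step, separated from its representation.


This matches the Builder pattern

Builder


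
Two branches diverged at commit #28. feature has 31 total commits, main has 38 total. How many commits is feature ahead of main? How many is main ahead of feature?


Common ancestor: commit #28
feature commits after divergence: 31 - 28 = 3
main commits after divergence: 38 - 28 = 10
feature is 3 commits ahead of main
main is 10 commits ahead of feature

feature ahead: 3, main ahead: 10


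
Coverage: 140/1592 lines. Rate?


Coverage = covered / total * 100
Coverage = 140 / 1592 * 100
Coverage = 8.79%

8.79%


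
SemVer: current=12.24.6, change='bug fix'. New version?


Current: 12.24.6
Change category: 'bug fix' → patch bump
SemVer rule: patch bump → increment PATCH (MAJOR and MINOR unchanged)
New: 12.24.7

12.24.7


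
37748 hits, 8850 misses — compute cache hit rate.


Formula: hit rate = hits / (hits + misses) * 100
hit rate = 37748 / (37748 + 8850) * 100
hit rate = 37748 / 46598 * 100
hit rate = 81.01%

81.01%


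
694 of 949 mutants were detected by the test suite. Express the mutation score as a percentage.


Mutation score = killed / total * 100
Mutation score = 694 / 949 * 100
Mutation score = 73.13%

73.13%


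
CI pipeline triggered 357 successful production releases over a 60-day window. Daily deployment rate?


Formula: deployments per day = releases / days
= 357 / 60
= 5.95 deploys/day
(equivalently, 41.65 deploys/week)

5.95 deploys/day


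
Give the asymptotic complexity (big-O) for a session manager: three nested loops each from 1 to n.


Reasoning: three levels of nesting over n
Complexity: O(n^3)

O(n^3)


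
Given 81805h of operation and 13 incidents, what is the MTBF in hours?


Formula: MTBF = Total operating time / Number of failures
MTBF = 81805 / 13
MTBF = 6292.69 hours

6292.69 hours


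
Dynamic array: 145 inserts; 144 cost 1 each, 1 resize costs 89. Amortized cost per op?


Formula: Amortized cost = Total cost / Operations
Total cost = (144 * 1) + (1 * 89)
Total cost = 144 + 89 = 233
Amortized = 233 / 145 = 1.6069

1.6069


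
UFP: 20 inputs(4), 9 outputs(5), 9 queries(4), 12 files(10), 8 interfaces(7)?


UFP = EI*4 + EO*5 + EQ*4 + ILF*10 + EIF*7
UFP = 20*4 + 9*5 + 9*4 + 12*10 + 8*7
UFP = 80 + 45 + 36 + 120 + 56
UFP = 337

337


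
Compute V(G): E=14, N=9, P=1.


Formula: V(G) = E - N + 2P
V(G) = 14 - 9 + 2*1
V(G) = 5 + 2
V(G) = 7

7


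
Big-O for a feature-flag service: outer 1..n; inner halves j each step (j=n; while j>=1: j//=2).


Reasoning: n times log n
Complexity: O(n log n)

O(n log n)


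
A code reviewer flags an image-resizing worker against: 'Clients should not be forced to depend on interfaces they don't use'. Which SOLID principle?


This describes the Interface Segregation Principle (ISP)

Interface Segregation Principle (ISP)


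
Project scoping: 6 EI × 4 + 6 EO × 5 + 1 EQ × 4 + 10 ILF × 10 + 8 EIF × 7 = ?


UFP = EI*4 + EO*5 + EQ*4 + ILF*10 + EIF*7
UFP = 6*4 + 6*5 + 1*4 + 10*10 + 8*7
UFP = 24 + 30 + 4 + 100 + 56
UFP = 214

214


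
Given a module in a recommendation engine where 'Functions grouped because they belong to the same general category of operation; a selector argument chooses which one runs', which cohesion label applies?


Reasoning: Grouped by category of activity, not by data or sequence
Type: Logical cohesion

Logical cohesion


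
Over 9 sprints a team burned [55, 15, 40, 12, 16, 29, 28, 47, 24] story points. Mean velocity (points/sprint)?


Formula: Avg velocity = Total points / Number of sprints
Points: [55, 15, 40, 12, 16, 29, 28, 47, 24]
Sum = 55 + 15 + 40 + 12 + 16 + 29 + 28 + 47 + 24 = 266
Avg velocity = 266 / 9 = 29.56 points/sprint

29.56 points/sprint


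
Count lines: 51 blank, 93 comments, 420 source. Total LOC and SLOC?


Total LOC = blank + comment + code
Total LOC = 51 + 93 + 420 = 564
SLOC (source only) = code = 420

Total LOC: 564, SLOC: 420


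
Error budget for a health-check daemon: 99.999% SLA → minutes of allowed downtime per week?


Formula: allowed downtime = period * (100 - SLA) / 100
Period (week) = 10080 minutes
Unavailability fraction = (100 - 99.999) / 100
Allowed downtime = 10080 * (100 - 99.999) / 100
Allowed downtime = 0.1008 minutes

0.1008 minutes


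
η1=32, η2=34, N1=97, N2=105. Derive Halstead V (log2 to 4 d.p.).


Formula: V = N * log2(η), where N = N1 + N2 and η = η1 + η2
η = 32 + 34 = 66
N = 97 + 105 = 202
log2(66) ≈ 6.0444
V = 202 * 6.0444 = 1220.97

1220.97


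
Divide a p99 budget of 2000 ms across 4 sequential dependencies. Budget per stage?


Formula: per_stage = total_budget / stages
per_stage = 2000 / 4
per_stage = 500.0 ms

500.0 ms


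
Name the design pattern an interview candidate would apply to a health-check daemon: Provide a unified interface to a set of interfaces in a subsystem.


This matches the Facade pattern

Facade


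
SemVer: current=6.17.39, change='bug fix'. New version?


Current: 6.17.39
Change category: 'bug fix' → patch bump
SemVer rule: patch bump → increment PATCH (MAJOR and MINOR unchanged)
New: 6.17.40

6.17.40


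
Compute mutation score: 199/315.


Mutation score = killed / total * 100
Mutation score = 199 / 315 * 100
Mutation score = 63.17%

63.17%


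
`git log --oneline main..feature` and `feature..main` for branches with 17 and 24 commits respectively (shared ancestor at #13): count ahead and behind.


Common ancestor: commit #13
feature commits after divergence: 17 - 13 = 4
main commits after divergence: 24 - 13 = 11
feature is 4 commits ahead of main
main is 11 commits ahead of feature

feature ahead: 4, main ahead: 11


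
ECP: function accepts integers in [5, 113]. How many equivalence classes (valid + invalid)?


Valid range: [5, 113]
Class 1: x < 5 — invalid
Class 2: 5 ≤ x ≤ 113 — valid
Class 3: x > 113 — invalid
Total equivalence classes: 3

3 equivalence classes


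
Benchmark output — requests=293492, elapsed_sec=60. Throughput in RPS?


Formula: throughput = requests / seconds
throughput = 293492 / 60
throughput = 4891.53 requests/second

4891.53 requests/second


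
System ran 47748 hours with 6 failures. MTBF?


Formula: MTBF = Total operating time / Number of failures
MTBF = 47748 / 6
MTBF = 7958.0 hours

7958.0 hours


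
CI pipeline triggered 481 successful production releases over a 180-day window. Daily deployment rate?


Formula: deployments per day = releases / days
= 481 / 180
= 2.672 deploys/day
(equivalently, 18.71 deploys/week)

2.672 deploys/day


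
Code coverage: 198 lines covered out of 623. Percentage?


Coverage = covered / total * 100
Coverage = 198 / 623 * 100
Coverage = 31.78%

31.78%


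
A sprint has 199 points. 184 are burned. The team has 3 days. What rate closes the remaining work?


Formula: Required rate = Remaining points / Days left
Remaining = 199 - 184 = 15 points
Required rate = 15 / 3 = 5.0 points/day

5.0 points/day


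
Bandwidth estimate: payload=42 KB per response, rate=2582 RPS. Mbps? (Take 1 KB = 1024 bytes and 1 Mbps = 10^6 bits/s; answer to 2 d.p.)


Formula: Mbps = payload_bytes * RPS * 8 / 1e6
Payload per request = 42 KB = 42 * 1024 = 43008 bytes
Total bytes/sec = 43008 * 2582 = 111046656
Total bits/sec = 111046656 * 8 = 888373248
Mbps = 888373248 / 1e6 = 888.37

888.37 Mbps


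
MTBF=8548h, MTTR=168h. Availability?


Availability = MTBF / (MTBF + MTTR)
Availability = 8548 / (8548 + 168)
Availability = 8548 / 8716
Availability = 98.0725%

98.0725%


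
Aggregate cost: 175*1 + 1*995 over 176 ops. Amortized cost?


Formula: Amortized cost = Total cost / Operations
Total cost = (175 * 1) + (1 * 995)
Total cost = 175 + 995 = 1170
Amortized = 1170 / 176 = 6.6477

6.6477


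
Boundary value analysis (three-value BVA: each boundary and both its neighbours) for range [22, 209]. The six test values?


Range: [22, 209]
Boundaries: just below min, min, min+1, max-1, max, just above max
Values: [21, 22, 23, 208, 209, 210]

[21, 22, 23, 208, 209, 210]


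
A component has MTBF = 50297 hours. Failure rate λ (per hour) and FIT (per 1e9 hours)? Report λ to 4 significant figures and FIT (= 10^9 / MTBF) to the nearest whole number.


Formula: λ = 1 / MTBF; FIT = λ × 1e9 = 1e9 / MTBF
λ = 1 / 50297 ≈ 1.988e-05 failures/hour
FIT = 1e9 / 50297 ≈ 19882 failures per 1e9 hours (nearest whole number)

λ = 1.988e-05 /h, FIT = 19882


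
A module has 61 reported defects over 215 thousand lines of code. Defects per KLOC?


Defect density = defects / KLOC
Defect density = 61 / 215
Defect density = 0.284 defects/KLOC

0.284 defects/KLOC


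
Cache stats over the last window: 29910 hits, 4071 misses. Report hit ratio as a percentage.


Formula: hit rate = hits / (hits + misses) * 100
hit rate = 29910 / (29910 + 4071) * 100
hit rate = 29910 / 33981 * 100
hit rate = 88.02%

88.02%


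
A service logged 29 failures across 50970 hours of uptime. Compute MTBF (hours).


Formula: MTBF = Total operating time / Number of failures
MTBF = 50970 / 29
MTBF = 1757.59 hours

1757.59 hours


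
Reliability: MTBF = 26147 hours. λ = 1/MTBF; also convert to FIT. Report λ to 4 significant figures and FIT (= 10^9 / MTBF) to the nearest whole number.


Formula: λ = 1 / MTBF; FIT = λ × 1e9 = 1e9 / MTBF
λ = 1 / 26147 ≈ 3.825e-05 failures/hour
FIT = 1e9 / 26147 ≈ 38245 failures per 1e9 hours (nearest whole number)

λ = 3.825e-05 /h, FIT = 38245


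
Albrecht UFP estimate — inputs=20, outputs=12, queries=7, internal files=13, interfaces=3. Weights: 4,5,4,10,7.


UFP = EI*4 + EO*5 + EQ*4 + ILF*10 + EIF*7
UFP = 20*4 + 12*5 + 7*4 + 13*10 + 3*7
UFP = 80 + 60 + 28 + 130 + 21
UFP = 319

319


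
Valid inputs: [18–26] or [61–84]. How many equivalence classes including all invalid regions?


Valid ranges: [18,26] and [61,84]
Class 1: x < 18 — invalid
Class 2: 18 ≤ x ≤ 26 — valid
Class 3: 26 < x < 61 — invalid (gap between ranges)
Class 4: 61 ≤ x ≤ 84 — valid
Class 5: x > 84 — invalid
Total equivalence classes: 5

5 equivalence classes


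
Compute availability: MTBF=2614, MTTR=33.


Availability = MTBF / (MTBF + MTTR)
Availability = 2614 / (2614 + 33)
Availability = 2614 / 2647
Availability = 98.7533%

98.7533%


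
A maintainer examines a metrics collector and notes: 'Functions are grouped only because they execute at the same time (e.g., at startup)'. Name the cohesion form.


Reasoning: Related by timing only
Type: Temporal cohesion

Temporal cohesion


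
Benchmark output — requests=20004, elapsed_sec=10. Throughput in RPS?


Formula: throughput = requests / seconds
throughput = 20004 / 10
throughput = 2000.4 requests/second

2000.4 requests/second


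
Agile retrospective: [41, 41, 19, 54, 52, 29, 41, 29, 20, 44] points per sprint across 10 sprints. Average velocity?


Formula: Avg velocity = Total points / Number of sprints
Points: [41, 41, 19, 54, 52, 29, 41, 29, 20, 44]
Sum = 41 + 41 + 19 + 54 + 52 + 29 + 41 + 29 + 20 + 44 = 370
Avg velocity = 370 / 10 = 37.0 points/sprint

37.0 points/sprint


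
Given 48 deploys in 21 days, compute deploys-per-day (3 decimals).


Formula: deployments per day = releases / days
= 48 / 21
= 2.286 deploys/day
(equivalently, 16.0 deploys/week)

2.286 deploys/day


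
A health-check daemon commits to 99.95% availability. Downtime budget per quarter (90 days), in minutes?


Formula: allowed downtime = period * (100 - SLA) / 100
Period (quarter (90 days)) = 129600 minutes
Unavailability fraction = (100 - 99.95) / 100
Allowed downtime = 129600 * (100 - 99.95) / 100
Allowed downtime = 64.8 minutes

64.8 minutes


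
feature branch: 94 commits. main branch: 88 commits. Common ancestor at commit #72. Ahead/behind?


Common ancestor: commit #72
feature commits after divergence: 94 - 72 = 22
main commits after divergence: 88 - 72 = 16
feature is 22 commits ahead of main
main is 16 commits ahead of feature

feature ahead: 22, main ahead: 16


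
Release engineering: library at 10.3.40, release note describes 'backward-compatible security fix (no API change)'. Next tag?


Current: 10.3.40
Change category: 'backward-compatible security fix (no API change)' → patch bump
SemVer rule: patch bump → increment PATCH (MAJOR and MINOR unchanged)
New: 10.3.41

10.3.41


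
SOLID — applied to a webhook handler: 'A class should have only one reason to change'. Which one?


This describes the Single Responsibility Principle (SRP)

Single Responsibility Principle (SRP)


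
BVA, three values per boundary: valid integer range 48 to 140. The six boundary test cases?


Range: [48, 140]
Boundaries: just below min, min, min+1, max-1, max, just above max
Values: [47, 48, 49, 139, 140, 141]

[47, 48, 49, 139, 140, 141]


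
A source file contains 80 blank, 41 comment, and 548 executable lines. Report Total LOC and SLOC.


Total LOC = blank + comment + code
Total LOC = 80 + 41 + 548 = 669
SLOC (source only) = code = 548

Total LOC: 669, SLOC: 548


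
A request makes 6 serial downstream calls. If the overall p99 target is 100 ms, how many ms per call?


Formula: per_stage = total_budget / stages
per_stage = 100 / 6
per_stage = 16.67 ms

16.67 ms


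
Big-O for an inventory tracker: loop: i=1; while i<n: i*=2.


Reasoning: i doubles each step so iterations are log2(n)
Complexity: O(log n)

O(log n)


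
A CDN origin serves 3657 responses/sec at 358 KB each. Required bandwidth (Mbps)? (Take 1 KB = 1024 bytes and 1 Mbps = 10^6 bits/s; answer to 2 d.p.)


Formula: Mbps = payload_bytes * RPS * 8 / 1e6
Payload per request = 358 KB = 358 * 1024 = 366592 bytes
Total bytes/sec = 366592 * 3657 = 1340626944
Total bits/sec = 1340626944 * 8 = 10725015552
Mbps = 10725015552 / 1e6 = 10725.02

10725.02 Mbps


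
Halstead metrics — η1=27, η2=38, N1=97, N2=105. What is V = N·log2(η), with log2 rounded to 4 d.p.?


Formula: V = N * log2(η), where N = N1 + N2 and η = η1 + η2
η = 27 + 38 = 65
N = 97 + 105 = 202
log2(65) ≈ 6.0224
V = 202 * 6.0224 = 1216.52

1216.52


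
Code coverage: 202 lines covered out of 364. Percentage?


Coverage = covered / total * 100
Coverage = 202 / 364 * 100
Coverage = 55.49%

55.49%


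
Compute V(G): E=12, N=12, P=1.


Formula: V(G) = E - N + 2P
V(G) = 12 - 12 + 2*1
V(G) = 0 + 2
V(G) = 2

2


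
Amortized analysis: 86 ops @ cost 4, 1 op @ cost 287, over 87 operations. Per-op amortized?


Formula: Amortized cost = Total cost / Operations
Total cost = (86 * 4) + (1 * 287)
Total cost = 344 + 287 = 631
Amortized = 631 / 87 = 7.2529

7.2529


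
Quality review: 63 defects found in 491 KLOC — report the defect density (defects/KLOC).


Defect density = defects / KLOC
Defect density = 63 / 491
Defect density = 0.128 defects/KLOC

0.128 defects/KLOC


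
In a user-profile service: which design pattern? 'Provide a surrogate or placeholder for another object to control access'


This matches the Proxy pattern

Proxy


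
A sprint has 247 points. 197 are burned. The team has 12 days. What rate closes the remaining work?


Formula: Required rate = Remaining points / Days left
Remaining = 247 - 197 = 50 points
Required rate = 50 / 12 = 4.17 points/day

4.17 points/day


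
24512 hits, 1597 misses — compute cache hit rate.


Formula: hit rate = hits / (hits + misses) * 100
hit rate = 24512 / (24512 + 1597) * 100
hit rate = 24512 / 26109 * 100
hit rate = 93.88%

93.88%


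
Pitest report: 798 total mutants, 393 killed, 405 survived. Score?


Mutation score = killed / total * 100
Mutation score = 393 / 798 * 100
Mutation score = 49.25%

49.25%


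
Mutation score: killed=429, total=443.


Mutation score = killed / total * 100
Mutation score = 429 / 443 * 100
Mutation score = 96.84%

96.84%


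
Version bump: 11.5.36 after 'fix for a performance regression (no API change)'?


Current: 11.5.36
Change category: 'fix for a performance regression (no API change)' → patch bump
SemVer rule: patch bump → increment PATCH (MAJOR and MINOR unchanged)
New: 11.5.37

11.5.37


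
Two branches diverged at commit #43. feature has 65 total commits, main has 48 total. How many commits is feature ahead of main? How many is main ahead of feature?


Common ancestor: commit #43
feature commits after divergence: 65 - 43 = 22
main commits after divergence: 48 - 43 = 5
feature is 22 commits ahead of main
main is 5 commits ahead of feature

feature ahead: 22, main ahead: 5


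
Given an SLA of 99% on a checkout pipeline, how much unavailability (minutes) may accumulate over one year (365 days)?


Formula: allowed downtime = period * (100 - SLA) / 100
Period (year (365 days)) = 525600 minutes
Unavailability fraction = (100 - 99.0) / 100
Allowed downtime = 525600 * (100 - 99.0) / 100
Allowed downtime = 5256.0 minutes

5256.0 minutes


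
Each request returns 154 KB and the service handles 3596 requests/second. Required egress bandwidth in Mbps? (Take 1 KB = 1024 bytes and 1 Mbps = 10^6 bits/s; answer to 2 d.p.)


Formula: Mbps = payload_bytes * RPS * 8 / 1e6
Payload per request = 154 KB = 154 * 1024 = 157696 bytes
Total bytes/sec = 157696 * 3596 = 567074816
Total bits/sec = 567074816 * 8 = 4536598528
Mbps = 4536598528 / 1e6 = 4536.6

4536.6 Mbps


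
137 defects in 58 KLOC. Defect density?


Defect density = defects / KLOC
Defect density = 137 / 58
Defect density = 2.362 defects/KLOC

2.362 defects/KLOC


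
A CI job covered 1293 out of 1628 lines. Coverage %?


Coverage = covered / total * 100
Coverage = 1293 / 1628 * 100
Coverage = 79.42%

79.42%


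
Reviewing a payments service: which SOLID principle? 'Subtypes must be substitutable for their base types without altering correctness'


This describes the Liskov Substitution Principle (LSP)

Liskov Substitution Principle (LSP)


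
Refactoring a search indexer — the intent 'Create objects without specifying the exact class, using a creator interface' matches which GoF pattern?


This matches the Factory Method pattern

Factory Method


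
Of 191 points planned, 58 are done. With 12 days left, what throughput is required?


Formula: Required rate = Remaining points / Days left
Remaining = 191 - 58 = 133 points
Required rate = 133 / 12 = 11.08 points/day

11.08 points/day


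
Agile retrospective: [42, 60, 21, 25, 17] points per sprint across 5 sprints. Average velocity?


Formula: Avg velocity = Total points / Number of sprints
Points: [42, 60, 21, 25, 17]
Sum = 42 + 60 + 21 + 25 + 17 = 165
Avg velocity = 165 / 5 = 33.0 points/sprint

33.0 points/sprint


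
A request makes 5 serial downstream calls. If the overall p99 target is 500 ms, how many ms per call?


Formula: per_stage = total_budget / stages
per_stage = 500 / 5
per_stage = 100.0 ms

100.0 ms


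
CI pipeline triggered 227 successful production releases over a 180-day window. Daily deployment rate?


Formula: deployments per day = releases / days
= 227 / 180
= 1.261 deploys/day
(equivalently, 8.83 deploys/week)

1.261 deploys/day


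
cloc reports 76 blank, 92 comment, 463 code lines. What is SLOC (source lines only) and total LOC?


Total LOC = blank + comment + code
Total LOC = 76 + 92 + 463 = 631
SLOC (source only) = code = 463

Total LOC: 631, SLOC: 463


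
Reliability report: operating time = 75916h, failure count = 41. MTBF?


Formula: MTBF = Total operating time / Number of failures
MTBF = 75916 / 41
MTBF = 1851.61 hours

1851.61 hours


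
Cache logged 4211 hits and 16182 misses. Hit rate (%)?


Formula: hit rate = hits / (hits + misses) * 100
hit rate = 4211 / (4211 + 16182) * 100
hit rate = 4211 / 20393 * 100
hit rate = 20.65%

20.65%


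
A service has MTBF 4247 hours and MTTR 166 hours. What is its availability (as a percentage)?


Availability = MTBF / (MTBF + MTTR)
Availability = 4247 / (4247 + 166)
Availability = 4247 / 4413
Availability = 96.2384%

96.2384%
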